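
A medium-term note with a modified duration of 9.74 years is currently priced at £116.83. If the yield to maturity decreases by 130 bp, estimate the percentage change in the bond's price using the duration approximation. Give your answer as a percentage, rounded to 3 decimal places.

+12.662%

Duration approximation: ΔP/P ≈ -D_mod · Δy = -9.74 × (-0.013) = +0.126620.
As a percentage: +12.6620%.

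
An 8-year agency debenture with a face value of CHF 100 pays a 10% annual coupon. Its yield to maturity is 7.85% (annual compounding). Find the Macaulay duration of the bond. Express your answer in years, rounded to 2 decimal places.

6.00 years

Periodic yield y = 0.0785. Discount each cash flow and weight by its year:
  t   CF        PV=CF/(1+0.0785)^t    t·PV
  1        10.00         9.2721         9.2721
  2        10.00         8.5973        17.1945
  3        10.00         7.9715        23.9145
  4        10.00         7.3913        29.5651
  5        10.00         6.8533        34.2665
  6        10.00         6.3545        38.1268
  7        10.00         5.8919        41.2436
  8       110.00        60.0941       480.7524
  Σ                    112.4259       674.3355
Price P = Σ PV = 112.4259.
Macaulay duration = Σ(t·PV) / P = 674.3355 / 112.4259 = 5.99804 years.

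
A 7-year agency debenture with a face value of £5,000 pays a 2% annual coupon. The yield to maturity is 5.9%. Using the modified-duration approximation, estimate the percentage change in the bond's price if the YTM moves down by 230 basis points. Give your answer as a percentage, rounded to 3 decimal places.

Periodic yield y = 0.059. Modified duration first:
  t   CF        PV=CF/(1+0.059)^t    t·PV
  1       100.00        94.4287        94.4287
  2       100.00        89.1678       178.3356
  3       100.00        84.2000       252.6000
  4       100.00        79.5090       318.0359
  5       100.00        75.0793       375.3965
  6       100.00        70.8964       425.3785
  7     5,100.00     3,414.2747    23,899.9226
  Σ                  3,907.5559    25,544.0978
P = 3,907.5559; D_Mac = 6.53710 yrs; D_mod = 6.53710/(1+0.059) = 6.17290 yrs.
ΔP/P ≈ -D_mod · Δy = -6.17290 × (-0.023) = +0.141977 = +14.1977%.

+14.198%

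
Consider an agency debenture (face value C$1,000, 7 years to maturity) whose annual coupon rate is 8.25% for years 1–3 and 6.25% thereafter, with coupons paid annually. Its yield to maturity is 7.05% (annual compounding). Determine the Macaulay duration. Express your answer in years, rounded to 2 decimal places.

Periodic yield y = 0.0705. Discount each cash flow and weight by its year:
  t   CF        PV=CF/(1+0.0705)^t    t·PV
  1        82.50        77.0668        77.0668
  2        82.50        71.9914       143.9828
  3        82.50        67.2503       201.7508
  4        62.50        47.5919       190.3677
  5        62.50        44.4577       222.2883
  6        62.50        41.5298       249.1789
  7     1,062.50       659.5113     4,616.5791
  Σ                  1,009.3991     5,701.2144
Price P = Σ PV = 1,009.3991.
Macaulay duration = Σ(t·PV) / P = 5,701.2144 / 1,009.3991 = 5.64813 years.

5.65 years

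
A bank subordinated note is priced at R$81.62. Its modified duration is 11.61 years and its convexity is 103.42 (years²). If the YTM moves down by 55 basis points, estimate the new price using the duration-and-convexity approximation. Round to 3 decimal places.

Duration effect: -D_mod·Δy = -11.61 × (-0.0055) = +0.063855
Convexity effect: ½·C·(Δy)² = 0.5 × 103.42 × (-0.0055)² = +0.0015642275
ΔP/P ≈ +0.063855 + 0.0015642275 = +0.0654192275
New price ≈ 81.62 × (1 + 0.0654192275) = 86.95951734855.

R$86.960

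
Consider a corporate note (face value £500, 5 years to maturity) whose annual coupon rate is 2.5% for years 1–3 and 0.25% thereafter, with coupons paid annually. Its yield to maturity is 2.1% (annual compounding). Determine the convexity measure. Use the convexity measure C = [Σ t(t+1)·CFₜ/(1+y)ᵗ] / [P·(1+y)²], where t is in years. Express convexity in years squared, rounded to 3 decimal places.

27.104

With y = 0.021:
  t   CF        PV=CF/(1+0.021)^t    t·PV        t(t+1)·PV
  1        12.50        12.2429        12.2429          24.4858
  2        12.50        11.9911        23.9822          71.9465
  3        12.50        11.7445        35.2334         140.9334
  4         1.25         1.1503         4.6012          23.0058
  5       501.25       451.7786     2,258.8931      13,553.3586
  Σ                    488.9073     2,334.9527      13,813.7302
P = 488.9073.
Convexity = Σ t(t+1)·PV / [P·(1+y)²] = 13,813.7302 / (488.9073 × 1.042441) = 27.10397.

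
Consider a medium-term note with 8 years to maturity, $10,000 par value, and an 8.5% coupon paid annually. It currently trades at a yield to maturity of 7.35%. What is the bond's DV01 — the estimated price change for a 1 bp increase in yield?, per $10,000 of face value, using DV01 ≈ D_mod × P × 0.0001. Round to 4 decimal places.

Periodic yield y = 0.0735.
  t   CF        PV=CF/(1+0.0735)^t    t·PV
  1       850.00       791.8025       791.8025
  2       850.00       737.5897     1,475.1793
  3       850.00       687.0887     2,061.2660
  4       850.00       640.0453     2,560.1813
  5       850.00       596.2229     2,981.1147
  6       850.00       555.4010     3,332.4058
  7       850.00       517.3740     3,621.6179
  8    10,850.00     6,151.9578    49,215.6624
  Σ                 10,677.4819    66,039.2300
P = 10,677.4819; D_Mac = 6.18491 yrs; D_mod = 5.76144 yrs.
DV01 ≈ 5.76144 × 10,677.4819 × 0.0001 = 6.151768.

$6.1518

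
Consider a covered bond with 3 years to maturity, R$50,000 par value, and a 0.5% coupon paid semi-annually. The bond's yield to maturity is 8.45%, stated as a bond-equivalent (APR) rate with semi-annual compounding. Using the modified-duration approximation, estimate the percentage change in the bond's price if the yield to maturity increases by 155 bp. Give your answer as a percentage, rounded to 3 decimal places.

-4.430%

Periodic yield y = 0.04225. Modified duration first:
  t   CF        PV=CF/(1+0.04225)^t    t·PV
  1       125.00       119.9328       119.9328
  2       125.00       115.0711       230.1422
  3       125.00       110.4064       331.2192
  4       125.00       105.9308       423.7233
  5       125.00       101.6367       508.1834
  6    50,125.00    39,104.1601   234,624.9609
  Σ                 39,657.1380   236,238.1619
P = 39,657.1380; D_Mac = 5.95701 half-year periods = 2.97851 yrs; D_mod = 2.97851/(1+0.04225) = 2.85777 yrs.
ΔP/P ≈ -D_mod · Δy = -2.85777 × (+0.0155) = -0.044295 = -4.4295%.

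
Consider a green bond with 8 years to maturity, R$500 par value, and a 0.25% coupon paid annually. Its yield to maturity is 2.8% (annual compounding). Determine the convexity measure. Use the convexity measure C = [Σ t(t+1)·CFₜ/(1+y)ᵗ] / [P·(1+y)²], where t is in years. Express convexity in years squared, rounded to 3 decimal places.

With y = 0.028:
  t   CF        PV=CF/(1+0.028)^t    t·PV        t(t+1)·PV
  1         1.25         1.2160         1.2160           2.4319
  2         1.25         1.1828         2.3657           7.0970
  3         1.25         1.1506         3.4519          13.8074
  4         1.25         1.1193         4.4771          22.3855
  5         1.25         1.0888         5.4440          32.6637
  6         1.25         1.0591         6.3548          44.4837
  7         1.25         1.0303         7.2120          57.6961
  8       501.25       401.8921     3,215.1368      28,936.2311
  Σ                    409.7390     3,245.6581      29,116.7964
P = 409.7390.
Convexity = Σ t(t+1)·PV / [P·(1+y)²] = 29,116.7964 / (409.7390 × 1.056784) = 67.24346.

67.243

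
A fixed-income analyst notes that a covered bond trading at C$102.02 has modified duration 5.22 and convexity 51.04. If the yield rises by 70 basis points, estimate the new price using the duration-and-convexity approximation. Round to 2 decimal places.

C$98.42

Duration effect: -D_mod·Δy = -5.22 × (+0.007) = -0.036540
Convexity effect: ½·C·(Δy)² = 0.5 × 51.04 × (0.007)² = +0.00125048
ΔP/P ≈ -0.036540 + 0.00125048 = -0.03528952
New price ≈ 102.02 × (1 - 0.03528952) = 98.4197631696.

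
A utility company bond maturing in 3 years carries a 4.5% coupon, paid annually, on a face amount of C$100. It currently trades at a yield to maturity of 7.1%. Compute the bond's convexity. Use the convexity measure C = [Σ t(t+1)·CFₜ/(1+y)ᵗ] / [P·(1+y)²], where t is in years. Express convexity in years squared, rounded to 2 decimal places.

With y = 0.071:
  t   CF        PV=CF/(1+0.071)^t    t·PV        t(t+1)·PV
  1         4.50         4.2017         4.2017           8.4034
  2         4.50         3.9231         7.8463          23.5388
  3       104.50        85.0644       255.1932       1,020.7729
  Σ                     93.1892       267.2412       1,052.7151
P = 93.1892.
Convexity = Σ t(t+1)·PV / [P·(1+y)²] = 1,052.7151 / (93.1892 × 1.147041) = 9.84841.

9.85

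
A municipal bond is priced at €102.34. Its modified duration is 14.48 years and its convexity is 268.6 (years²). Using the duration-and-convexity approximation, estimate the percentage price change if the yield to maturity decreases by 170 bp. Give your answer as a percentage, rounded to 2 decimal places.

Duration effect: -D_mod·Δy = -14.48 × (-0.017) = +0.246160
Convexity effect: ½·C·(Δy)² = 0.5 × 268.6 × (-0.017)² = +0.0388127
ΔP/P ≈ +0.246160 + 0.0388127 = +0.2849727
= +28.49727%.

+28.50%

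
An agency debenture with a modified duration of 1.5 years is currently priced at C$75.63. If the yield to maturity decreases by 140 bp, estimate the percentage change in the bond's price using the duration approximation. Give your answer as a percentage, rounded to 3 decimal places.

+2.100%

Duration approximation: ΔP/P ≈ -D_mod · Δy = -1.5 × (-0.014) = +0.021000.
As a percentage: +2.1000%.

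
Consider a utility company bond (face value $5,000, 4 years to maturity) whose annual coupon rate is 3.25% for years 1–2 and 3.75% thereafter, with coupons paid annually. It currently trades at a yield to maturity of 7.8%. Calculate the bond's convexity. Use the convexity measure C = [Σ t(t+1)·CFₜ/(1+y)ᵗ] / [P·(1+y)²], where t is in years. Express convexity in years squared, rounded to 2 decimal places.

16.03

With y = 0.078:
  t   CF        PV=CF/(1+0.078)^t    t·PV        t(t+1)·PV
  1       162.50       150.7421       150.7421         301.4842
  2       162.50       139.8350       279.6700         839.0099
  3       187.50       149.6735       449.0206       1,796.0823
  4     5,187.50     3,841.3428    15,365.3712      76,826.8562
  Σ                  4,281.5934    16,244.8039      79,763.4327
P = 4,281.5934.
Convexity = Σ t(t+1)·PV / [P·(1+y)²] = 79,763.4327 / (4,281.5934 × 1.162084) = 16.03101.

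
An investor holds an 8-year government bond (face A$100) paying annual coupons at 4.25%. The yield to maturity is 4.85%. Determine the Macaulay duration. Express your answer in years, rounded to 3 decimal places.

Periodic yield y = 0.0485. Discount each cash flow and weight by its year:
  t   CF        PV=CF/(1+0.0485)^t    t·PV
  1         4.25         4.0534         4.0534
  2         4.25         3.8659         7.7318
  3         4.25         3.6871        11.0613
  4         4.25         3.5165        14.0661
  5         4.25         3.3539        16.7694
  6         4.25         3.1987        19.1924
  7         4.25         3.0508        21.3554
  8       104.25        71.3721       570.9769
  Σ                     96.0984       665.2068
Price P = Σ PV = 96.0984.
Macaulay duration = Σ(t·PV) / P = 665.2068 / 96.0984 = 6.92214 years.

6.922 years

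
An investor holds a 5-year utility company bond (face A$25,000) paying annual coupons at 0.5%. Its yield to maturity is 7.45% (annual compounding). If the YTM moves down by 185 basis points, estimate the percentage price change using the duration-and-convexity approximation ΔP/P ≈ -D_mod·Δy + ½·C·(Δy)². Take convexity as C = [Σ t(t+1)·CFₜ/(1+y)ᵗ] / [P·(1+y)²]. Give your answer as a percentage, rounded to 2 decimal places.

+8.94%

With y = 0.0745:
  t   CF        PV=CF/(1+0.0745)^t    t·PV        t(t+1)·PV
  1       125.00       116.3332       116.3332         232.6664
  2       125.00       108.2673       216.5345         649.6036
  3       125.00       100.7606       302.2818       1,209.1272
  4       125.00        93.7744       375.0976       1,875.4882
  5    25,125.00    17,541.7926    87,708.9629     526,253.7772
  Σ                 17,960.9280    88,719.2100     530,220.6625
P = 17,960.9280; D_Mac = 4.93957 yrs; D_mod = 4.59708 yrs; C = 25.56908.
Duration effect: -4.59708 × (-0.0185) = +0.085046
Convexity effect: 0.5 × 25.56908 × (-0.0185)² = +0.0043755
ΔP/P ≈ +0.085046 + 0.0043755 = +0.089422 = +8.9422%.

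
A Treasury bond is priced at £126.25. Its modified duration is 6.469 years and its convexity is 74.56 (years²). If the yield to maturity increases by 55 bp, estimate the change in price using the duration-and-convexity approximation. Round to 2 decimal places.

Duration effect: -D_mod·Δy = -6.469 × (+0.0055) = -0.0355795
Convexity effect: ½·C·(Δy)² = 0.5 × 74.56 × (0.0055)² = +0.00112772
ΔP/P ≈ -0.0355795 + 0.00112772 = -0.03445178
ΔP ≈ 126.25 × (-0.03445178) = -4.349537225.

-£4.35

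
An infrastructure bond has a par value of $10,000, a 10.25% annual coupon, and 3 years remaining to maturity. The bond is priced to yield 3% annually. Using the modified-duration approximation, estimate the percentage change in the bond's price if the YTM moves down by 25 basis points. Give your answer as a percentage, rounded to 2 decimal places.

+0.67%

Periodic yield y = 0.03. Modified duration first:
  t   CF        PV=CF/(1+0.03)^t    t·PV
  1     1,025.00       995.1456       995.1456
  2     1,025.00       966.1608     1,932.3216
  3    11,025.00    10,089.4368    30,268.3104
  Σ                 12,050.7432    33,195.7776
P = 12,050.7432; D_Mac = 2.75467 yrs; D_mod = 2.75467/(1+0.03) = 2.67443 yrs.
ΔP/P ≈ -D_mod · Δy = -2.67443 × (-0.0025) = +0.006686 = +0.6686%.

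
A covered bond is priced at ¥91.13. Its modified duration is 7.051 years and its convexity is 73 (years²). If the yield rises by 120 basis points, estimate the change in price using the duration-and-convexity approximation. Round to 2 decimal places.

-¥7.23

Duration effect: -D_mod·Δy = -7.051 × (+0.012) = -0.084612
Convexity effect: ½·C·(Δy)² = 0.5 × 73 × (0.012)² = +0.0052560
ΔP/P ≈ -0.084612 + 0.0052560 = -0.079356
ΔP ≈ 91.13 × (-0.079356) = -7.23171228.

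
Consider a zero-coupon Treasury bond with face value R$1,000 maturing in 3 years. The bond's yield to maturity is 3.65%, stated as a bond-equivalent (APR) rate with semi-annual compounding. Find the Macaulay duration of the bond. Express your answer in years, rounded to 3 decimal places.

3.000 years

A zero-coupon bond has a single cash flow at maturity, so its Macaulay duration equals its maturity: 3 years.
(Equivalently: 6 semi-annual periods ÷ 2 = 3 years.)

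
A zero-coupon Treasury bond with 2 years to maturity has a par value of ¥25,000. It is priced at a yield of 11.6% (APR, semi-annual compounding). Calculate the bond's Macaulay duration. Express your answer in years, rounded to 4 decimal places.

A zero-coupon bond has a single cash flow at maturity, so its Macaulay duration equals its maturity: 2 years.
(Equivalently: 4 semi-annual periods ÷ 2 = 2 years.)

2.0000 years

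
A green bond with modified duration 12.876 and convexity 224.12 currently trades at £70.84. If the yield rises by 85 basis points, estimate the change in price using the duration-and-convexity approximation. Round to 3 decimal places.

-£7.180

Duration effect: -D_mod·Δy = -12.876 × (+0.0085) = -0.109446
Convexity effect: ½·C·(Δy)² = 0.5 × 224.12 × (0.0085)² = +0.008096335
ΔP/P ≈ -0.109446 + 0.008096335 = -0.101349665
ΔP ≈ 70.84 × (-0.101349665) = -7.1796102686.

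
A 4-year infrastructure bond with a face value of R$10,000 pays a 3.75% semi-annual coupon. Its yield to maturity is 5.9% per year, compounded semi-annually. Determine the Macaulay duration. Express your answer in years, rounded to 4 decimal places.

3.7394 years

Periodic yield y = 0.0295. Discount each cash flow and weight by its period:
  t   CF        PV=CF/(1+0.0295)^t    t·PV
  1       187.50       182.1272       182.1272
  2       187.50       176.9084       353.8169
  3       187.50       171.8392       515.5176
  4       187.50       166.9152       667.6608
  5       187.50       162.1323       810.6615
  6       187.50       157.4864       944.9186
  7       187.50       152.9737     1,070.8160
  8    10,187.50     8,073.4064    64,587.2511
  Σ                  9,243.7889    69,132.7697
Price P = Σ PV = 9,243.7889.
Macaulay duration = Σ(t·PV) / P = 69,132.7697 / 9,243.7889 = 7.47883 half-year periods.
In years: 7.47883 / 2 = 3.73942 years.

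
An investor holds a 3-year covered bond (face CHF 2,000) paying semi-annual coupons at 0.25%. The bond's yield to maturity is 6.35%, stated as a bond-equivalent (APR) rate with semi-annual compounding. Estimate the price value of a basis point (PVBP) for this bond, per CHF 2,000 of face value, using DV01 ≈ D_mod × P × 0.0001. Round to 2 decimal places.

Periodic yield y = 0.03175.
  t   CF        PV=CF/(1+0.03175)^t    t·PV
  1         2.50         2.4231         2.4231
  2         2.50         2.3485         4.6970
  3         2.50         2.2762         6.8287
  4         2.50         2.2062         8.8247
  5         2.50         2.1383        10.6915
  6     2,002.50     1,660.0672     9,960.4030
  Σ                  1,671.4594     9,993.8680
P = 1,671.4594; D_Mac = 5.97913 half-year periods = 2.98956 yrs; D_mod = 2.89757 yrs.
DV01 ≈ 2.89757 × 1,671.4594 × 0.0001 = 0.484316.

CHF 0.48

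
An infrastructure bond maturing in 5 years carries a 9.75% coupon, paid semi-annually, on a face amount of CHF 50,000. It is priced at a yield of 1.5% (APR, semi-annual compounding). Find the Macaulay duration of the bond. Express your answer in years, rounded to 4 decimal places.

4.2354 years

Periodic yield y = 0.0075. Discount each cash flow and weight by its period:
  t   CF        PV=CF/(1+0.0075)^t    t·PV
  1     2,437.50     2,419.3548     2,419.3548
  2     2,437.50     2,401.3448     4,802.6895
  3     2,437.50     2,383.4687     7,150.4062
  4     2,437.50     2,365.7258     9,462.9032
  5     2,437.50     2,348.1149    11,740.5747
  6     2,437.50     2,330.6352    13,983.8110
  7     2,437.50     2,313.2855    16,192.9987
  8     2,437.50     2,296.0650    18,368.5203
  9     2,437.50     2,278.9727    20,510.7547
  10   52,437.50    48,662.1653   486,621.6534
  Σ                 69,799.1329   591,253.6665
Price P = Σ PV = 69,799.1329.
Macaulay duration = Σ(t·PV) / P = 591,253.6665 / 69,799.1329 = 8.47079 half-year periods.
In years: 8.47079 / 2 = 4.23539 years.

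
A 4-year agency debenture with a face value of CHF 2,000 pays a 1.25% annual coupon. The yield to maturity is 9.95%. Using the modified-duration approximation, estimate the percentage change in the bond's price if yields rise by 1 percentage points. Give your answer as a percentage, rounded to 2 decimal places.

-3.56%

Periodic yield y = 0.0995. Modified duration first:
  t   CF        PV=CF/(1+0.0995)^t    t·PV
  1        25.00        22.7376        22.7376
  2        25.00        20.6800        41.3599
  3        25.00        18.8085        56.4255
  4     2,025.00     1,385.6198     5,542.4794
  Σ                  1,447.8459     5,663.0024
P = 1,447.8459; D_Mac = 3.91133 yrs; D_mod = 3.91133/(1+0.0995) = 3.55737 yrs.
ΔP/P ≈ -D_mod · Δy = -3.55737 × (+0.01) = -0.035574 = -3.5574%.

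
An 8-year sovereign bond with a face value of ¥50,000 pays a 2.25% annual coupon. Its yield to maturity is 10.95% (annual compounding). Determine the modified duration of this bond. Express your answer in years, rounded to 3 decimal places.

Periodic yield y = 0.1095. First find Macaulay duration:
  t   CF        PV=CF/(1+0.1095)^t    t·PV
  1     1,125.00     1,013.9703     1,013.9703
  2     1,125.00       913.8984     1,827.7968
  3     1,125.00       823.7029     2,471.1087
  4     1,125.00       742.4091     2,969.6365
  5     1,125.00       669.1385     3,345.6923
  6     1,125.00       603.0991     3,618.5946
  7     1,125.00       543.5774     3,805.0417
  8    51,125.00    22,264.5985   178,116.7883
  Σ                 27,574.3941   197,168.6290
P = 27,574.3941; Macaulay duration = 197,168.6290 / 27,574.3941 = 7.15042 years.
Modified duration = D_Mac / (1 + y) = 7.15042 / 1.1095 = 6.44473 years.

6.445 years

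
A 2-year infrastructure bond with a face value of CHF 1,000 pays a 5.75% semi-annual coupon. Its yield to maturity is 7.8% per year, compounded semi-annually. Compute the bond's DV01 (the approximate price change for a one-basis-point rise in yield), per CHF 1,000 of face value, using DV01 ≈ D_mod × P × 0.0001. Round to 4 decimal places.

Periodic yield y = 0.039.
  t   CF        PV=CF/(1+0.039)^t    t·PV
  1        28.75        27.6708        27.6708
  2        28.75        26.6322        53.2644
  3        28.75        25.6325        76.8975
  4     1,028.75       882.7702     3,531.0808
  Σ                    962.7057     3,688.9135
P = 962.7057; D_Mac = 3.83182 half-year periods = 1.91591 yrs; D_mod = 1.84399 yrs.
DV01 ≈ 1.84399 × 962.7057 × 0.0001 = 0.177522.

CHF 0.1775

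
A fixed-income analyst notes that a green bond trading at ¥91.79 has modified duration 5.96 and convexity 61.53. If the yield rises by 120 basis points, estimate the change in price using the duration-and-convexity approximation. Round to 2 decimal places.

-¥6.16

Duration effect: -D_mod·Δy = -5.96 × (+0.012) = -0.071520
Convexity effect: ½·C·(Δy)² = 0.5 × 61.53 × (0.012)² = +0.00443016
ΔP/P ≈ -0.071520 + 0.00443016 = -0.06708984
ΔP ≈ 91.79 × (-0.06708984) = -6.1581764136.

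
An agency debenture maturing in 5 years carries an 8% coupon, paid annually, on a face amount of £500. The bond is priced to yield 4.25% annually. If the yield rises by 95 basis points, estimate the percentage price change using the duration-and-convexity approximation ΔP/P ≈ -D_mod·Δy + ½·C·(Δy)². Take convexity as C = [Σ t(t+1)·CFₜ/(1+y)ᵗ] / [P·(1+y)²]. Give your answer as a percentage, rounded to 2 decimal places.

-3.88%

With y = 0.0425:
  t   CF        PV=CF/(1+0.0425)^t    t·PV        t(t+1)·PV
  1        40.00        38.3693        38.3693          76.7386
  2        40.00        36.8051        73.6102         220.8305
  3        40.00        35.3046       105.9139         423.6557
  4        40.00        33.8654       135.4615         677.3073
  5       540.00       438.5443     2,192.7214      13,156.3281
  Σ                    582.8887     2,546.0762      14,554.8602
P = 582.8887; D_Mac = 4.36803 yrs; D_mod = 4.18996 yrs; C = 22.97578.
Duration effect: -4.18996 × (+0.0095) = -0.039805
Convexity effect: 0.5 × 22.97578 × (0.0095)² = +0.0010368
ΔP/P ≈ -0.039805 + 0.0010368 = -0.038768 = -3.8768%.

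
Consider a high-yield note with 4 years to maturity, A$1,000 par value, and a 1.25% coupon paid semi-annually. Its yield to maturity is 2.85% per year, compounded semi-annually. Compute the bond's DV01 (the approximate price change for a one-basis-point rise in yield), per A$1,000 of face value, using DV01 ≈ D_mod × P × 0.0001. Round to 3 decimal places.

Periodic yield y = 0.01425.
  t   CF        PV=CF/(1+0.01425)^t    t·PV
  1         6.25         6.1622         6.1622
  2         6.25         6.0756        12.1512
  3         6.25         5.9903        17.9708
  4         6.25         5.9061        23.6244
  5         6.25         5.8231        29.1155
  6         6.25         5.7413        34.4478
  7         6.25         5.6606        39.6244
  8     1,006.25       898.5573     7,188.4582
  Σ                    939.9164     7,351.5544
P = 939.9164; D_Mac = 7.82150 half-year periods = 3.91075 yrs; D_mod = 3.85580 yrs.
DV01 ≈ 3.85580 × 939.9164 × 0.0001 = 0.362413.

A$0.362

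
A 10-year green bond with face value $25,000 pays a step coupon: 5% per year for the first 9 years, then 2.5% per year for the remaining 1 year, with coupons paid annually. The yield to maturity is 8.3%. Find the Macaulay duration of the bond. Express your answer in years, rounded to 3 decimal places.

Periodic yield y = 0.083. Discount each cash flow and weight by its year:
  t   CF        PV=CF/(1+0.083)^t    t·PV
  1     1,250.00     1,154.2013     1,154.2013
  2     1,250.00     1,065.7445     2,131.4890
  3     1,250.00       984.0669     2,952.2008
  4     1,250.00       908.6491     3,634.5963
  5     1,250.00       839.0111     4,195.0557
  6     1,250.00       774.7102     4,648.2612
  7     1,250.00       715.3372     5,007.3605
  8     1,250.00       660.5145     5,284.1160
  9     1,250.00       609.8934     5,489.0402
  10   25,625.00    11,544.6111   115,446.1111
  Σ                 19,256.7393   149,942.4321
Price P = Σ PV = 19,256.7393.
Macaulay duration = Σ(t·PV) / P = 149,942.4321 / 19,256.7393 = 7.78649 years.

7.786 years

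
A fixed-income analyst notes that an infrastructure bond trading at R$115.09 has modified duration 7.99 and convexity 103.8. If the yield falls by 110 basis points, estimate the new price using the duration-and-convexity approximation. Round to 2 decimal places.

Duration effect: -D_mod·Δy = -7.99 × (-0.011) = +0.087890
Convexity effect: ½·C·(Δy)² = 0.5 × 103.8 × (-0.011)² = +0.0062799
ΔP/P ≈ +0.087890 + 0.0062799 = +0.0941699
New price ≈ 115.09 × (1 + 0.0941699) = 125.928013791.

R$125.93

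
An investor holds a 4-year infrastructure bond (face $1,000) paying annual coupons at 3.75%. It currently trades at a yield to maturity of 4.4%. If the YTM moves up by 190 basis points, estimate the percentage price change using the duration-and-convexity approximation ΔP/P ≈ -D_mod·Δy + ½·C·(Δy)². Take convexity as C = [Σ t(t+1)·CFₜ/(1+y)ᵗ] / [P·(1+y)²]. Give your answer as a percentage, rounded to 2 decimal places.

-6.58%

With y = 0.044:
  t   CF        PV=CF/(1+0.044)^t    t·PV        t(t+1)·PV
  1        37.50        35.9195        35.9195          71.8391
  2        37.50        34.4057        68.8114         206.4341
  3        37.50        32.9556        98.8669         395.4677
  4     1,037.50       873.3455     3,493.3822      17,466.9110
  Σ                    976.6264     3,696.9800      18,140.6519
P = 976.6264; D_Mac = 3.78546 yrs; D_mod = 3.62592 yrs; C = 17.04211.
Duration effect: -3.62592 × (+0.019) = -0.068892
Convexity effect: 0.5 × 17.04211 × (0.019)² = +0.0030761
ΔP/P ≈ -0.068892 + 0.0030761 = -0.065816 = -6.5816%.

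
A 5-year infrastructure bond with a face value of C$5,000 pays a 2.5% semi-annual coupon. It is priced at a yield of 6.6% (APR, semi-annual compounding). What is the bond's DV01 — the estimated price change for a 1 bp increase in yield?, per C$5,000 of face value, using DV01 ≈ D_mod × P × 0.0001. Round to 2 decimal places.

Periodic yield y = 0.033.
  t   CF        PV=CF/(1+0.033)^t    t·PV
  1        62.50        60.5034        60.5034
  2        62.50        58.5706       117.1411
  3        62.50        56.6995       170.0984
  4        62.50        54.8882       219.5527
  5        62.50        53.1347       265.6736
  6        62.50        51.4373       308.6237
  7        62.50        49.7941       348.5586
  8        62.50        48.2034       385.6270
  9        62.50        46.6635       419.9713
  10    5,062.50     3,658.9950    36,589.9504
  Σ                  4,138.8896    38,885.7003
P = 4,138.8896; D_Mac = 9.39520 half-year periods = 4.69760 yrs; D_mod = 4.54753 yrs.
DV01 ≈ 4.54753 × 4,138.8896 × 0.0001 = 1.882173.

C$1.88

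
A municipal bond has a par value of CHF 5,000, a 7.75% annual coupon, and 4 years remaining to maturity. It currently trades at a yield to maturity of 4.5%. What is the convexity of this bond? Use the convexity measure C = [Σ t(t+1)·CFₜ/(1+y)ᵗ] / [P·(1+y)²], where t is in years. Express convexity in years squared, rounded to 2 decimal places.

With y = 0.045:
  t   CF        PV=CF/(1+0.045)^t    t·PV        t(t+1)·PV
  1       387.50       370.8134       370.8134         741.6268
  2       387.50       354.8454       709.6907       2,129.0721
  3       387.50       339.5649     1,018.6948       4,074.7792
  4     5,387.50     4,517.7492    18,070.9970      90,354.9848
  Σ                  5,582.9729    20,170.1959      97,300.4629
P = 5,582.9729.
Convexity = Σ t(t+1)·PV / [P·(1+y)²] = 97,300.4629 / (5,582.9729 × 1.092025) = 15.95941.

15.96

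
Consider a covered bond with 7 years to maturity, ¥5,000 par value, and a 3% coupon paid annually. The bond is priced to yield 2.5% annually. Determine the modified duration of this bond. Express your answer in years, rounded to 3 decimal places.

6.271 years

Periodic yield y = 0.025. First find Macaulay duration:
  t   CF        PV=CF/(1+0.025)^t    t·PV
  1       150.00       146.3415       146.3415
  2       150.00       142.7722       285.5443
  3       150.00       139.2899       417.8697
  4       150.00       135.8926       543.5704
  5       150.00       132.5781       662.8907
  6       150.00       129.3445       776.0672
  7     5,150.00     4,332.5160    30,327.6117
  Σ                  5,158.7348    33,159.8955
P = 5,158.7348; Macaulay duration = 33,159.8955 / 5,158.7348 = 6.42791 years.
Modified duration = D_Mac / (1 + y) = 6.42791 / 1.025 = 6.27113 years.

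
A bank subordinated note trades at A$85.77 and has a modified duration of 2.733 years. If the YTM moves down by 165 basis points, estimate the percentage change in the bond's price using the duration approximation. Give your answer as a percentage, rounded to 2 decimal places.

Duration approximation: ΔP/P ≈ -D_mod · Δy = -2.733 × (-0.0165) = +0.0450945.
As a percentage: +4.50945%.

+4.51%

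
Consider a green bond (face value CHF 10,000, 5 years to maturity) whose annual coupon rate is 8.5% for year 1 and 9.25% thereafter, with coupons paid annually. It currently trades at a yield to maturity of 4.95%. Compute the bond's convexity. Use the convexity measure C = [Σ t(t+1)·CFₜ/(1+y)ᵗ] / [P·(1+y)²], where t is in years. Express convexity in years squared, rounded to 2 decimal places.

22.24

With y = 0.0495:
  t   CF        PV=CF/(1+0.0495)^t    t·PV        t(t+1)·PV
  1       850.00       809.9095       809.9095       1,619.8190
  2       925.00       839.8019     1,679.6038       5,038.8113
  3       925.00       800.1924     2,400.5771       9,602.3084
  4       925.00       762.4510     3,049.8042      15,249.0208
  5    10,925.00     8,580.4335    42,902.1676     257,413.0057
  Σ                 11,792.7883    50,842.0621     288,922.9652
P = 11,792.7883.
Convexity = Σ t(t+1)·PV / [P·(1+y)²] = 288,922.9652 / (11,792.7883 × 1.101450) = 22.24337.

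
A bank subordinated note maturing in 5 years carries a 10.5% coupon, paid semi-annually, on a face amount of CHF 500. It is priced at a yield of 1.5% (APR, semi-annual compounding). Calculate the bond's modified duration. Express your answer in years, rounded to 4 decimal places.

4.1660 years

Periodic yield y = 0.0075. First find Macaulay duration:
  t   CF        PV=CF/(1+0.0075)^t    t·PV
  1        26.25        26.0546        26.0546
  2        26.25        25.8606        51.7213
  3        26.25        25.6681        77.0044
  4        26.25        25.4770       101.9082
  5        26.25        25.2874       126.4370
  6        26.25        25.0991       150.5949
  7        26.25        24.9123       174.3861
  8        26.25        24.7269       197.8148
  9        26.25        24.5428       220.8851
  10      526.25       488.3617     4,883.6166
  Σ                    715.9905     6,010.4229
P = 715.9905; Macaulay duration = 6,010.4229 / 715.9905 = 8.39456 half-year periods = 4.19728 years.
Modified duration = D_Mac / (1 + y) = 4.19728 / 1.0075 = 4.16603 years.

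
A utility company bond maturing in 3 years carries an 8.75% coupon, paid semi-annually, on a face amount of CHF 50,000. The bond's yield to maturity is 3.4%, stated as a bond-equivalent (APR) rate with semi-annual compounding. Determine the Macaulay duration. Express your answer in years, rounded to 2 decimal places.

2.73 years

Periodic yield y = 0.017. Discount each cash flow and weight by its period:
  t   CF        PV=CF/(1+0.017)^t    t·PV
  1     2,187.50     2,150.9341     2,150.9341
  2     2,187.50     2,114.9795     4,229.9589
  3     2,187.50     2,079.6258     6,238.8775
  4     2,187.50     2,044.8632     8,179.4526
  5     2,187.50     2,010.6816    10,053.4078
  6    52,187.50    47,167.2738   283,003.6427
  Σ                 57,568.3579   313,856.2738
Price P = Σ PV = 57,568.3579.
Macaulay duration = Σ(t·PV) / P = 313,856.2738 / 57,568.3579 = 5.45189 half-year periods.
In years: 5.45189 / 2 = 2.72594 years.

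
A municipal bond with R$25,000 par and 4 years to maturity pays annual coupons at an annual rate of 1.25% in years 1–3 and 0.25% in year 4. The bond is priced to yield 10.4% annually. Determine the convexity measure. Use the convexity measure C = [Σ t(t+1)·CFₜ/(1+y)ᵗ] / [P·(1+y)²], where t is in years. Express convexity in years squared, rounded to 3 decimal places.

15.919

With y = 0.104:
  t   CF        PV=CF/(1+0.104)^t    t·PV        t(t+1)·PV
  1       312.50       283.0616       283.0616         566.1232
  2       312.50       256.3964       512.7927       1,538.3782
  3       312.50       232.2431       696.7293       2,786.9171
  4    25,062.50    16,871.2825    67,485.1298     337,425.6491
  Σ                 17,642.9835    68,977.7134     342,317.0676
P = 17,642.9835.
Convexity = Σ t(t+1)·PV / [P·(1+y)²] = 342,317.0676 / (17,642.9835 × 1.218816) = 15.91910.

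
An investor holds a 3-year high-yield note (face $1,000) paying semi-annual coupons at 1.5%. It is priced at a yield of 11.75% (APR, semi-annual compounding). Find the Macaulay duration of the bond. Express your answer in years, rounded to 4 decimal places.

2.9339 years

Periodic yield y = 0.05875. Discount each cash flow and weight by its period:
  t   CF        PV=CF/(1+0.05875)^t    t·PV
  1         7.50         7.0838         7.0838
  2         7.50         6.6907        13.3815
  3         7.50         6.3195        18.9584
  4         7.50         5.9688        23.8752
  5         7.50         5.6376        28.1880
  6     1,007.50       715.2939     4,291.7633
  Σ                    746.9943     4,383.2503
Price P = Σ PV = 746.9943.
Macaulay duration = Σ(t·PV) / P = 4,383.2503 / 746.9943 = 5.86785 half-year periods.
In years: 5.86785 / 2 = 2.93392 years.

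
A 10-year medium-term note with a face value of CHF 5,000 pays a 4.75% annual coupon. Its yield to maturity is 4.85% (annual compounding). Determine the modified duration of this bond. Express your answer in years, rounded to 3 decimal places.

Periodic yield y = 0.0485. First find Macaulay duration:
  t   CF        PV=CF/(1+0.0485)^t    t·PV
  1       237.50       226.5141       226.5141
  2       237.50       216.0363       432.0726
  3       237.50       206.0432       618.1296
  4       237.50       196.5124       786.0494
  5       237.50       187.4224       937.1119
  6       237.50       178.7529     1,072.5172
  7       237.50       170.4844     1,193.3906
  8       237.50       162.5984     1,300.7868
  9       237.50       155.0771     1,395.6940
  10    5,237.50     3,261.6675    32,616.6751
  Σ                  4,961.1085    40,578.9413
P = 4,961.1085; Macaulay duration = 40,578.9413 / 4,961.1085 = 8.17941 years.
Modified duration = D_Mac / (1 + y) = 8.17941 / 1.0485 = 7.80106 years.

7.801 years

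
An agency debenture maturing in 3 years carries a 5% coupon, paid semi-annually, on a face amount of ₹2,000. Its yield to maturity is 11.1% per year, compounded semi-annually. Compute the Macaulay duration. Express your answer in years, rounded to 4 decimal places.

Periodic yield y = 0.0555. Discount each cash flow and weight by its period:
  t   CF        PV=CF/(1+0.0555)^t    t·PV
  1        50.00        47.3709        47.3709
  2        50.00        44.8801        89.7601
  3        50.00        42.5202       127.5606
  4        50.00        40.2844       161.1377
  5        50.00        38.1662       190.8310
  6     2,050.00     1,482.5332     8,895.1994
  Σ                  1,695.7550     9,511.8596
Price P = Σ PV = 1,695.7550.
Macaulay duration = Σ(t·PV) / P = 9,511.8596 / 1,695.7550 = 5.60922 half-year periods.
In years: 5.60922 / 2 = 2.80461 years.

2.8046 years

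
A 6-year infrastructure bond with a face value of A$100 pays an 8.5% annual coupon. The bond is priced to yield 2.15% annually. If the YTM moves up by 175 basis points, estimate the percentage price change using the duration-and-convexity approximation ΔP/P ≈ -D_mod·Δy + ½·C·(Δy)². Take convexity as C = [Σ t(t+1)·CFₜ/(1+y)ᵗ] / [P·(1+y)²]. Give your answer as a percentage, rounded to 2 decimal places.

-8.25%

With y = 0.0215:
  t   CF        PV=CF/(1+0.0215)^t    t·PV        t(t+1)·PV
  1         8.50         8.3211         8.3211          16.6422
  2         8.50         8.1460        16.2919          48.8757
  3         8.50         7.9745        23.9235          95.6941
  4         8.50         7.8067        31.2267         156.1333
  5         8.50         7.6424        38.2118         229.2706
  6       108.50        95.4992       572.9949       4,010.9644
  Σ                    135.3897       690.9699       4,557.5802
P = 135.3897; D_Mac = 5.10356 yrs; D_mod = 4.99614 yrs; C = 32.26056.
Duration effect: -4.99614 × (+0.0175) = -0.087433
Convexity effect: 0.5 × 32.26056 × (0.0175)² = +0.0049399
ΔP/P ≈ -0.087433 + 0.0049399 = -0.082493 = -8.2493%.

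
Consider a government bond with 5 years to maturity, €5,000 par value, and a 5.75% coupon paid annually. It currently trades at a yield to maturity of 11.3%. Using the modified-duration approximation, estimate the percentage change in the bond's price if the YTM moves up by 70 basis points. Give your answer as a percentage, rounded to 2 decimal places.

-2.78%

Periodic yield y = 0.113. Modified duration first:
  t   CF        PV=CF/(1+0.113)^t    t·PV
  1       287.50       258.3109       258.3109
  2       287.50       232.0852       464.1705
  3       287.50       208.5222       625.5667
  4       287.50       187.3515       749.4060
  5     5,287.50     3,095.8119    15,479.0593
  Σ                  3,982.0817    17,576.5133
P = 3,982.0817; D_Mac = 4.41390 yrs; D_mod = 4.41390/(1+0.113) = 3.96577 yrs.
ΔP/P ≈ -D_mod · Δy = -3.96577 × (+0.007) = -0.027760 = -2.7760%.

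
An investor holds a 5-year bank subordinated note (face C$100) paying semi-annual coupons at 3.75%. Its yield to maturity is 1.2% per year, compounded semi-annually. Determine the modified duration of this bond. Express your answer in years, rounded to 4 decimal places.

4.6049 years

Periodic yield y = 0.006. First find Macaulay duration:
  t   CF        PV=CF/(1+0.006)^t    t·PV
  1        1.875         1.8638         1.8638
  2        1.875         1.8527         3.7054
  3        1.875         1.8417         5.5250
  4        1.875         1.8307         7.3227
  5        1.875         1.8197         9.0987
  6        1.875         1.8089        10.8534
  7        1.875         1.7981        12.5867
  8        1.875         1.7874        14.2991
  9        1.875         1.7767        15.9905
  10     101.875        95.9595       959.5946
  Σ                    112.3392     1,040.8399
P = 112.3392; Macaulay duration = 1,040.8399 / 112.3392 = 9.26516 half-year periods = 4.63258 years.
Modified duration = D_Mac / (1 + y) = 4.63258 / 1.006 = 4.60495 years.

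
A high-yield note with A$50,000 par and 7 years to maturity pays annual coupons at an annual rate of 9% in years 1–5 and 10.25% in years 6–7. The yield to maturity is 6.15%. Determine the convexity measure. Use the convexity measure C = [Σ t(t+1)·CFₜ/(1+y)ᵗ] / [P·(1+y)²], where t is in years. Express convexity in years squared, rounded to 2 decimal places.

With y = 0.0615:
  t   CF        PV=CF/(1+0.0615)^t    t·PV        t(t+1)·PV
  1     4,500.00     4,239.2840     4,239.2840       8,478.5681
  2     4,500.00     3,993.6731     7,987.3463      23,962.0388
  3     4,500.00     3,762.2922    11,286.8765      45,147.5060
  4     4,500.00     3,544.3167    14,177.2668      70,886.3338
  5     4,500.00     3,338.9700    16,694.8502     100,169.1010
  6     5,125.00     3,582.3984    21,494.3902     150,460.7316
  7    55,125.00    36,300.1662   254,101.1631   2,032,809.3049
  Σ                 58,761.1006   329,981.1771   2,431,913.5841
P = 58,761.1006.
Convexity = Σ t(t+1)·PV / [P·(1+y)²] = 2,431,913.5841 / (58,761.1006 × 1.126782) = 36.72977.

36.73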